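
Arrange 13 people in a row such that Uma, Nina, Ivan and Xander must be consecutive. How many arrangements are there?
Treat the 4 as one block: (13-4+1)! × 4! = 3628800 × 24 = 87091200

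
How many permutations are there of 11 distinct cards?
11! = 39916800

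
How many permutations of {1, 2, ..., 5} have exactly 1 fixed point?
Choose the 1 fixed point C(5,1) = 5, derange the rest: !4 = Σ_{j=0}^{4} (-1)^j·4!/j! = 24 - 24 + 12 - 4 + 1 = 9. Product = 5 × 9 = 45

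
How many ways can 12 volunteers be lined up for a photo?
12! = 479001600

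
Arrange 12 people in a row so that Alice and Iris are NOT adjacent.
Total - adjacent = 12! - (12-1)!×2 = 479001600 - 79833600 = 399168000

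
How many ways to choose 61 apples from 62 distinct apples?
C(62,61) = 62!/(61!×1!) = 62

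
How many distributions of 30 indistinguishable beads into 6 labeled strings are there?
C(30+6-1, 6-1) = C(35, 5) = 324632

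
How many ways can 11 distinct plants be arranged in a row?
11! = 39916800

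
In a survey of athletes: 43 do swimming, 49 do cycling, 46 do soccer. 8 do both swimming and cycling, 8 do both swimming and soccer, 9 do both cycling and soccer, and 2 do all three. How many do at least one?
|A∪B∪C| = 43+49+46-8-8-9+2 = 115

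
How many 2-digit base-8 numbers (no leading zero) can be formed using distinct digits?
First digit: 7 choices (nonzero). Then descending: 7 × 7 = 49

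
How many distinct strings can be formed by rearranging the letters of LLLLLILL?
8! / (1! × 7!) = 8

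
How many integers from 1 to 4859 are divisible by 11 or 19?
⌊4859/11⌋ + ⌊4859/19⌋ - ⌊4859/209⌋ = 441 + 255 - 23 = 673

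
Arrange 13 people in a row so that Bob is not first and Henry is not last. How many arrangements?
By inclusion-exclusion: 13! - 2×(13-1)! + (13-2)! = 6227020800 - 958003200 + 39916800 = 5308934400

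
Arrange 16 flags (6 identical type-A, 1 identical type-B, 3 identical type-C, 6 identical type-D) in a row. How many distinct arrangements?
16! / (6! × 1! × 3! × 6!) = 6726720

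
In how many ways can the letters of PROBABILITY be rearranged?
11! / (1! × 1! × 1! × 2! × 1! × 2! × 1! × 1! × 1!) = 9979200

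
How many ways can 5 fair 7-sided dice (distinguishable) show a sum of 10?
Coefficient of x^10 in (x + x² + ... + x^7)^5. By inclusion-exclusion on dice exceeding 7: Σ_j (-1)^j C(5,j)·C(10-1-7j, 4) = C(5,0)·C(9,4) = 1·126 = 126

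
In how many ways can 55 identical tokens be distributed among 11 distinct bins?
C(55+11-1, 11-1) = C(65, 10) = 179013799328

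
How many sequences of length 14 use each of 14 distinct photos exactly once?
14! = 87178291200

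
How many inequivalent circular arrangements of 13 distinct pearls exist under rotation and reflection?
(13-1)!/2 = 479001600/2 = 239500800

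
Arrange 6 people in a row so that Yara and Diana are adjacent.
Treat as block: (6-1)! × 2! = 120 × 2 = 240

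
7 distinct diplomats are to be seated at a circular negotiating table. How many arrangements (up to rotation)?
Circular: fix one position, arrange the rest. (7-1)! = 720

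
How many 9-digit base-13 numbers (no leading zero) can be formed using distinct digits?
First digit: 12 choices (nonzero). Then descending: 12 × 12 × 11 × 10 × 9 × 8 × 7 × 6 × 5 = 239500800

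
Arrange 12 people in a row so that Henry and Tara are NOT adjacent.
Total - adjacent = 12! - (12-1)!×2 = 479001600 - 79833600 = 399168000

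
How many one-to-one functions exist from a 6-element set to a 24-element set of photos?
P(24,6) = 24!/(24-6)! = 96909120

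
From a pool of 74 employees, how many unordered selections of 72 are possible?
C(74,72) = 74!/(72!×2!) = 2701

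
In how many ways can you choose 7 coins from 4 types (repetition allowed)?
C(7+4-1, 4-1) = C(10, 3) = 120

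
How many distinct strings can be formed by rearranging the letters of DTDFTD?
6! / (2! × 1! × 3!) = 60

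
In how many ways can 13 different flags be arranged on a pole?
13! = 6227020800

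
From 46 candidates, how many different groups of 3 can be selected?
C(46,3) = 46!/(3!×43!) = 15180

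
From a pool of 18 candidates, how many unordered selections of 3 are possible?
C(18,3) = 18!/(3!×15!) = 816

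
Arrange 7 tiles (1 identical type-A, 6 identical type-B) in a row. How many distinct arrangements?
7! / (1! × 6!) = 7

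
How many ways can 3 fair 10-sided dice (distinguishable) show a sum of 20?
Coefficient of x^20 in (x + x² + ... + x^10)^3. By inclusion-exclusion on dice exceeding 10: Σ_j (-1)^j C(3,j)·C(20-1-10j, 2) = C(3,0)·C(19,2) - C(3,1)·C(9,2) = 1·171 - 3·36 = 63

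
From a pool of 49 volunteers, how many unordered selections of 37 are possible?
C(49,37) = 49!/(37!×12!) = 92263734836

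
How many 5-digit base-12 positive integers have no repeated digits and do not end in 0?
Last digit: 11 nonzero choices. First digit: 10 (nonzero, ≠last). Middle 3: P(10,3) = 720. Total = 79200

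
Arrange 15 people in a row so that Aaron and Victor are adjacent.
Treat as block: (15-1)! × 2! = 87178291200 × 2 = 174356582400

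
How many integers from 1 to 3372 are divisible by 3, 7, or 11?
⌊3372/3⌋+⌊3372/7⌋+⌊3372/11⌋ - ⌊3372/21⌋-⌊3372/33⌋-⌊3372/77⌋ + ⌊3372/231⌋ = 1124+481+306 - 160-102-43 + 14 = 1620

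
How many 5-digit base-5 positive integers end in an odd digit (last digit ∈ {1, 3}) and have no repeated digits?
Last∈{1,3}. Last=0: 0. Last nonzero: 2×3×P(3,3) = 36. Total = 36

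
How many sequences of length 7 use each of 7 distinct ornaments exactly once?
7! = 5040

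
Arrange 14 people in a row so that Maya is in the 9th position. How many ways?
Fix one position: (14-1)! = 6227020800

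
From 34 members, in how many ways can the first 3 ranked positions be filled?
P(34,3) = 34!/(34-3)! = 35904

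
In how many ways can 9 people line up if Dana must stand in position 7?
Fix one position: (9-1)! = 40320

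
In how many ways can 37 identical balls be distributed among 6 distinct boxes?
C(37+6-1, 6-1) = C(42, 5) = 850668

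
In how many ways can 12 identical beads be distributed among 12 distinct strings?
C(12+12-1, 12-1) = C(23, 11) = 1352078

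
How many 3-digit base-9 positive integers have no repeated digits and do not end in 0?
Last digit: 8 nonzero choices. First digit: 7 (nonzero, ≠last). Middle 1: P(7,1) = 7. Total = 392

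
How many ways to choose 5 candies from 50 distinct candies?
C(50,5) = 50!/(5!×45!) = 2118760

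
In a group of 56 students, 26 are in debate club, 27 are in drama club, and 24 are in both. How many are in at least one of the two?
|A∪B| = |A| + |B| - |A∩B| = 26 + 27 - 24 = 29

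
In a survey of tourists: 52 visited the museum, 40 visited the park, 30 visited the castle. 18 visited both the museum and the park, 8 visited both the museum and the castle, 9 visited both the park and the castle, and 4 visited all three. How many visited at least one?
|A∪B∪C| = 52+40+30-18-8-9+4 = 91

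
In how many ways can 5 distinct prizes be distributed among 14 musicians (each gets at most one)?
P(14,5) = 14!/(14-5)! = 240240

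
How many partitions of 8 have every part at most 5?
Let r_j(i) = number of partitions of i into parts ≤ j, for i = 0..8. r_1(i) = 1 for all i; r_j(i) = r_{j-1}(i) + r_j(i-j). Rows j = 2..5: ≤2: 1 1 2 2 3 3 4 4 5; ≤3: 1 1 2 3 4 5 7 8 10; ≤4: 1 1 2 3 5 6 9 11 15; ≤5: 1 1 2 3 5 7 10 13 18. r_5(8) = 18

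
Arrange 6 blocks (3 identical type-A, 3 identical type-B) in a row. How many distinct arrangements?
6! / (3! × 3!) = 20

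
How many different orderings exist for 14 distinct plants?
14! = 87178291200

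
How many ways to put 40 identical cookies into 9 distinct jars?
C(40+9-1, 9-1) = C(48, 8) = 377348994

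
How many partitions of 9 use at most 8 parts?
By conjugation, equals partitions of 9 into parts ≤ 8. Let r_j(i) = number of partitions of i into parts ≤ j, for i = 0..9. r_1(i) = 1 for all i; r_j(i) = r_{j-1}(i) + r_j(i-j). Rows j = 2..8: ≤2: 1 1 2 2 3 3 4 4 5 5; ≤3: 1 1 2 3 4 5 7 8 10 12; ≤4: 1 1 2 3 5 6 9 11 15 18; ≤5: 1 1 2 3 5 7 10 13 18 23; ≤6: 1 1 2 3 5 7 11 14 20 26; ≤7: 1 1 2 3 5 7 11 15 21 28; ≤8: 1 1 2 3 5 7 11 15 22 29. r_8(9) = 29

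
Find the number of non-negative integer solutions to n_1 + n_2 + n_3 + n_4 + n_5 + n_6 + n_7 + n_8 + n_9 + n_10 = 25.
C(25+10-1, 10-1) = C(34, 9) = 52451256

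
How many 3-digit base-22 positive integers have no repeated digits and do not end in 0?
Last digit: 21 nonzero choices. First digit: 20 (nonzero, ≠last). Middle 1: P(20,1) = 20. Total = 8400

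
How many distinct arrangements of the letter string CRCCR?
5! / (2! × 3!) = 10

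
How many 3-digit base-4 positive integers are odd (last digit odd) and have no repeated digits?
Last∈{1,3}. Last=0: 0. Last nonzero: 2×2×P(2,1) = 8. Total = 8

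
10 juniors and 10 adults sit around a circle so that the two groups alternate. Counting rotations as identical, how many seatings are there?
Fix one of the juniors: (10-1)! ways for the remaining juniors, × 10! ways for the adults = 362880 × 3628800 = 1316818944000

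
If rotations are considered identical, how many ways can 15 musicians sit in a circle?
Circular: fix one position, arrange the rest. (15-1)! = 87178291200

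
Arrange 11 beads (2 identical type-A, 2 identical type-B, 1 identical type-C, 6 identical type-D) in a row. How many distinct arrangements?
11! / (2! × 2! × 1! × 6!) = 13860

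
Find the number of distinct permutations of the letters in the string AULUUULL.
8! / (3! × 1! × 4!) = 280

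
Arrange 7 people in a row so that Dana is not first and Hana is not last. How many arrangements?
By inclusion-exclusion: 7! - 2×(7-1)! + (7-2)! = 5040 - 1440 + 120 = 3720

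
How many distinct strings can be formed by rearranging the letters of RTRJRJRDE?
9! / (1! × 1! × 4! × 2! × 1!) = 7560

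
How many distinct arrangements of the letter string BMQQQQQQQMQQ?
12! / (2! × 1! × 9!) = 660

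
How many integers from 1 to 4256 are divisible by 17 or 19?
⌊4256/17⌋ + ⌊4256/19⌋ - ⌊4256/323⌋ = 250 + 224 - 13 = 461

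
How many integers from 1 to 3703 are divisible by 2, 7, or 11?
⌊3703/2⌋+⌊3703/7⌋+⌊3703/11⌋ - ⌊3703/14⌋-⌊3703/22⌋-⌊3703/77⌋ + ⌊3703/154⌋ = 1851+529+336 - 264-168-48 + 24 = 2260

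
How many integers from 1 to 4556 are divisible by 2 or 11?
⌊4556/2⌋ + ⌊4556/11⌋ - ⌊4556/22⌋ = 2278 + 414 - 207 = 2485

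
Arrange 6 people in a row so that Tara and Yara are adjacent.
Treat as block: (6-1)! × 2! = 120 × 2 = 240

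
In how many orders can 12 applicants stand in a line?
12! = 479001600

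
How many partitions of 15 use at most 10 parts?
By conjugation, equals partitions of 15 into parts ≤ 10. Let r_j(i) = number of partitions of i into parts ≤ j, for i = 0..15. r_1(i) = 1 for all i; r_j(i) = r_{j-1}(i) + r_j(i-j). Rows j = 2..10: ≤2: 1 1 2 2 3 3 4 4 5 5 6 6 7 7 8 8; ≤3: 1 1 2 3 4 5 7 8 10 12 14 16 19 21 24 27; ≤4: 1 1 2 3 5 6 9 11 15 18 23 27 34 39 47 54; ≤5: 1 1 2 3 5 7 10 13 18 23 30 37 47 57 70 84; ≤6: 1 1 2 3 5 7 11 14 20 26 35 44 58 71 90 110; ≤7: 1 1 2 3 5 7 11 15 21 28 38 49 65 82 105 131; ≤8: 1 1 2 3 5 7 11 15 22 29 40 52 70 89 116 146; ≤9: 1 1 2 3 5 7 11 15 22 30 41 54 73 94 123 157; ≤10: 1 1 2 3 5 7 11 15 22 30 42 55 75 97 128 164. r_10(15) = 164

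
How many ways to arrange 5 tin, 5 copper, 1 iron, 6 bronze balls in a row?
17! / (5! × 5! × 1! × 6!) = 34306272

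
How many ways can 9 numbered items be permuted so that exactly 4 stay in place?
Choose the 4 fixed points C(9,4) = 126, derange the rest: !5 = Σ_{j=0}^{5} (-1)^j·5!/j! = 120 - 120 + 60 - 20 + 5 - 1 = 44. Product = 126 × 44 = 5544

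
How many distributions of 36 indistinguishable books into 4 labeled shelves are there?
C(36+4-1, 4-1) = C(39, 3) = 9139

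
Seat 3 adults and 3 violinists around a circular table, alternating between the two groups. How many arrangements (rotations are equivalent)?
Fix one of the adults: (3-1)! ways for the remaining adults, × 3! ways for the violinists = 2 × 6 = 12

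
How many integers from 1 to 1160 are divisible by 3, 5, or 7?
⌊1160/3⌋+⌊1160/5⌋+⌊1160/7⌋ - ⌊1160/15⌋-⌊1160/21⌋-⌊1160/35⌋ + ⌊1160/105⌋ = 386+232+165 - 77-55-33 + 11 = 629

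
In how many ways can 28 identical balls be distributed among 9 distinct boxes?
C(28+9-1, 9-1) = C(36, 8) = 30260340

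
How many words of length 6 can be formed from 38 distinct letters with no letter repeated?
P(38,6) = 38!/(38-6)! = 1987690320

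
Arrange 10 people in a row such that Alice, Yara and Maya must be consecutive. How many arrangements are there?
Treat the 3 as one block: (10-3+1)! × 3! = 40320 × 6 = 241920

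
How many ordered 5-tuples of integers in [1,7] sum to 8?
Coefficient of x^8 in (x + x² + ... + x^7)^5. By inclusion-exclusion on dice exceeding 7: Σ_j (-1)^j C(5,j)·C(8-1-7j, 4) = C(5,0)·C(7,4) = 1·35 = 35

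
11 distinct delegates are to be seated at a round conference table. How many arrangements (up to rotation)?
Circular: fix one position, arrange the rest. (11-1)! = 3628800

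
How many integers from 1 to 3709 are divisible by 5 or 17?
⌊3709/5⌋ + ⌊3709/17⌋ - ⌊3709/85⌋ = 741 + 218 - 43 = 916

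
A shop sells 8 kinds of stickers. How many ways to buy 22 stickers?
C(22+8-1, 8-1) = C(29, 7) = 1560780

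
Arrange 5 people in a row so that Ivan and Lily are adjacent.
Treat as block: (5-1)! × 2! = 24 × 2 = 48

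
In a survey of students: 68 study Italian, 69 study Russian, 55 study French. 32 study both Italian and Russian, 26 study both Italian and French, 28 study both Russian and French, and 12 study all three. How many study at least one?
|A∪B∪C| = 68+69+55-32-26-28+12 = 118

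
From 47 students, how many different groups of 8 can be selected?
C(47,8) = 47!/(8!×39!) = 314457495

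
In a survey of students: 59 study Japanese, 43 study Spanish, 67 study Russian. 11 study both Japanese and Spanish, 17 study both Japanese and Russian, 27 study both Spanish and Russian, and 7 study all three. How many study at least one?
|A∪B∪C| = 59+43+67-11-17-27+7 = 121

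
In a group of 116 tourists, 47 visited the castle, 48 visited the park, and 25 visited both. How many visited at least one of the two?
|A∪B| = |A| + |B| - |A∩B| = 47 + 48 - 25 = 70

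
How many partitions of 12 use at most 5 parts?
By conjugation, equals partitions of 12 into parts ≤ 5. Let r_j(i) = number of partitions of i into parts ≤ j, for i = 0..12. r_1(i) = 1 for all i; r_j(i) = r_{j-1}(i) + r_j(i-j). Rows j = 2..5: ≤2: 1 1 2 2 3 3 4 4 5 5 6 6 7; ≤3: 1 1 2 3 4 5 7 8 10 12 14 16 19; ≤4: 1 1 2 3 5 6 9 11 15 18 23 27 34; ≤5: 1 1 2 3 5 7 10 13 18 23 30 37 47. r_5(12) = 47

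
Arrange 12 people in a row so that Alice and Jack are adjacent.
Treat as block: (12-1)! × 2! = 39916800 × 2 = 79833600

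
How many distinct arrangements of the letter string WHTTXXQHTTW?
11! / (2! × 2! × 2! × 1! × 4!) = 207900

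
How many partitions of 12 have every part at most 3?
Let r_j(i) = number of partitions of i into parts ≤ j, for i = 0..12. r_1(i) = 1 for all i; r_j(i) = r_{j-1}(i) + r_j(i-j). Rows j = 2..3: ≤2: 1 1 2 2 3 3 4 4 5 5 6 6 7; ≤3: 1 1 2 3 4 5 7 8 10 12 14 16 19. r_3(12) = 19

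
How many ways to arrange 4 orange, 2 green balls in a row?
6! / (4! × 2!) = 15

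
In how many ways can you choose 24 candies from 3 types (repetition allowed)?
C(24+3-1, 3-1) = C(26, 2) = 325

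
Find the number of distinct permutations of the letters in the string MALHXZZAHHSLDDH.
15! / (1! × 2! × 2! × 2! × 1! × 4! × 1! × 2!) = 3405402000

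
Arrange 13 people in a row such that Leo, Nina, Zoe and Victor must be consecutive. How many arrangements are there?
Treat the 4 as one block: (13-4+1)! × 4! = 3628800 × 24 = 87091200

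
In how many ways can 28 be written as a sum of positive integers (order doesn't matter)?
Pentagonal recurrence p(n) = p(n-1) + p(n-2) - p(n-5) - p(n-7) + p(n-12) + p(n-15) - ... gives p(0..27) = 1, 1, 2, 3, 5, 7, 11, 15, 22, 30, 42, 56, 77, 101, 135, 176, 231, 297, 385, 490, 627, 792, 1002, 1255, 1575, 1958, 2436, 3010. p(28) = p(27) + p(26) - p(23) - p(21) + p(16) + p(13) - p(6) - p(2) = 3010 + 2436 - 1255 - 792 + 231 + 101 - 11 - 2 = 3718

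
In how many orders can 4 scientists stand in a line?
4! = 24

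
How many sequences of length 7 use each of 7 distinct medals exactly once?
7! = 5040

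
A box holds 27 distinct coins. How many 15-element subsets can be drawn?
C(27,15) = 27!/(15!×12!) = 17383860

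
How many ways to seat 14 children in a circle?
Circular: fix one position, arrange the rest. (14-1)! = 6227020800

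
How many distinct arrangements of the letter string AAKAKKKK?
8! / (3! × 5!) = 56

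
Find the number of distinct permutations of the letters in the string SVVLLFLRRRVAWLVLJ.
17! / (1! × 1! × 1! × 3! × 5! × 1! × 1! × 4!) = 20583763200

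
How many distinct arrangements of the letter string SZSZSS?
6! / (2! × 4!) = 15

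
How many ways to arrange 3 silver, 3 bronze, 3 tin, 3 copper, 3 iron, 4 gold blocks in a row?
19! / (3! × 3! × 3! × 3! × 3! × 4!) = 651819168000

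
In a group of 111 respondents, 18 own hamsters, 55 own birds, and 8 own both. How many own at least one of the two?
|A∪B| = |A| + |B| - |A∩B| = 18 + 55 - 8 = 65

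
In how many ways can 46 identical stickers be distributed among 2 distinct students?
C(46+2-1, 2-1) = C(47, 1) = 47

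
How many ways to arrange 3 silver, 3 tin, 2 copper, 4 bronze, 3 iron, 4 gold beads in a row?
19! / (3! × 3! × 2! × 4! × 3! × 4!) = 488864376000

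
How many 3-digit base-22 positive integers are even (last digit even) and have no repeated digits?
Last∈{0,2,4,6,8,10,12,14,16,18,20}. Last=0: 420. Last nonzero: 10×20×P(20,1) = 4000. Total = 4420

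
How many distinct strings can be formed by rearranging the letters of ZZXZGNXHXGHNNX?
14! / (4! × 2! × 3! × 3! × 2!) = 25225200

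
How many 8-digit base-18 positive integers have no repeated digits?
First digit: 17 choices (nonzero). Then descending: 17 × 17 × 16 × 15 × 14 × 13 × 12 × 11 = 1666304640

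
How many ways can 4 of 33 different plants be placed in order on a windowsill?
P(33,4) = 33!/(33-4)! = 982080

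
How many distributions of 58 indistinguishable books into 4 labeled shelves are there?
C(58+4-1, 4-1) = C(61, 3) = 35990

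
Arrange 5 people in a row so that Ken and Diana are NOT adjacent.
Total - adjacent = 5! - (5-1)!×2 = 120 - 48 = 72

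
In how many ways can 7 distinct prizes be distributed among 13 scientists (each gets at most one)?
P(13,7) = 13!/(13-7)! = 8648640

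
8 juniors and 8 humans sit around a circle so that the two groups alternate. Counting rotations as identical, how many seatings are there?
Fix one of the juniors: (8-1)! ways for the remaining juniors, × 8! ways for the humans = 5040 × 40320 = 203212800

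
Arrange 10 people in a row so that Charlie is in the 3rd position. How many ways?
Fix one position: (10-1)! = 362880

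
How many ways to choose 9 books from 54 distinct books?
C(54,9) = 54!/(9!×45!) = 5317936260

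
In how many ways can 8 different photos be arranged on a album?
8! = 40320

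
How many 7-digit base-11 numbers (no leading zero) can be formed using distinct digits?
First digit: 10 choices (nonzero). Then descending: 10 × 10 × 9 × 8 × 7 × 6 × 5 = 1512000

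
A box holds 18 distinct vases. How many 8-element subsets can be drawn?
C(18,8) = 18!/(8!×10!) = 43758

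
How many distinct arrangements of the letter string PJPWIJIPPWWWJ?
13! / (3! × 2! × 4! × 4!) = 900900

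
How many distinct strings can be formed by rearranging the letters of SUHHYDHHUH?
10! / (5! × 2! × 1! × 1! × 1!) = 15120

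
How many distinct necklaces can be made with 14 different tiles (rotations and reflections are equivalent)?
(14-1)!/2 = 6227020800/2 = 3113510400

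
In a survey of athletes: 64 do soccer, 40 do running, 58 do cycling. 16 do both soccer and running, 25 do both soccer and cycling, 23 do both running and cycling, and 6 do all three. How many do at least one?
|A∪B∪C| = 64+40+58-16-25-23+6 = 104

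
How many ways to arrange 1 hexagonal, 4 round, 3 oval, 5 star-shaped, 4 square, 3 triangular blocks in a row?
20! / (1! × 4! × 3! × 5! × 4! × 3!) = 977728752000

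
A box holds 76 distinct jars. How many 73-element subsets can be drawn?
C(76,73) = 76!/(73!×3!) = 70300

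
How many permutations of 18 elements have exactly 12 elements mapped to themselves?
Choose the 12 fixed points C(18,12) = 18564, derange the rest: !6 = Σ_{j=0}^{6} (-1)^j·6!/j! = 720 - 720 + 360 - 120 + 30 - 6 + 1 = 265. Product = 18564 × 265 = 4919460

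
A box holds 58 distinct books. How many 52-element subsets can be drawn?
C(58,52) = 58!/(52!×6!) = 40475358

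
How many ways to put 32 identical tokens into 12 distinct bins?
C(32+12-1, 12-1) = C(43, 11) = 5752004349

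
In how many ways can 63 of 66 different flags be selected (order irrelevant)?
C(66,63) = 66!/(63!×3!) = 45760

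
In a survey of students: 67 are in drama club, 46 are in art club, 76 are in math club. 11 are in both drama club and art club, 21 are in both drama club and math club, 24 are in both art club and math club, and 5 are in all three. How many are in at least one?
|A∪B∪C| = 67+46+76-11-21-24+5 = 138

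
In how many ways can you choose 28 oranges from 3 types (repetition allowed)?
C(28+3-1, 3-1) = C(30, 2) = 435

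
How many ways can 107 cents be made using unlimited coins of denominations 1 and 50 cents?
Coefficient of x^107 in 1/(1-x^1) · 1/(1-x^50). Use j coins of 50 for j = 0..⌊107/50⌋ = 2, the rest in 1s: 2 + 1 = 3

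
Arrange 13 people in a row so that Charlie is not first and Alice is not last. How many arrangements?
By inclusion-exclusion: 13! - 2×(13-1)! + (13-2)! = 6227020800 - 958003200 + 39916800 = 5308934400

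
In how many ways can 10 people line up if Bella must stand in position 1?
Fix one position: (10-1)! = 362880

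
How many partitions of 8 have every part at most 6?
Let r_j(i) = number of partitions of i into parts ≤ j, for i = 0..8. r_1(i) = 1 for all i; r_j(i) = r_{j-1}(i) + r_j(i-j). Rows j = 2..6: ≤2: 1 1 2 2 3 3 4 4 5; ≤3: 1 1 2 3 4 5 7 8 10; ≤4: 1 1 2 3 5 6 9 11 15; ≤5: 1 1 2 3 5 7 10 13 18; ≤6: 1 1 2 3 5 7 11 14 20. r_6(8) = 20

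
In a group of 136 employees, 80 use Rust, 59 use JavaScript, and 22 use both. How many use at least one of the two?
|A∪B| = |A| + |B| - |A∩B| = 80 + 59 - 22 = 117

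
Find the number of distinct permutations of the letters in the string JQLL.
4! / (2! × 1! × 1!) = 12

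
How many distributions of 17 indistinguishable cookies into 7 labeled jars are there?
C(17+7-1, 7-1) = C(23, 6) = 100947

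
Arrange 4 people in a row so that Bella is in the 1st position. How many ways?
Fix one position: (4-1)! = 6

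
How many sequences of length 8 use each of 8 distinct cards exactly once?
8! = 40320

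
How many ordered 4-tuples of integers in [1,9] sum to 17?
Coefficient of x^17 in (x + x² + ... + x^9)^4. By inclusion-exclusion on dice exceeding 9: Σ_j (-1)^j C(4,j)·C(17-1-9j, 3) = C(4,0)·C(16,3) - C(4,1)·C(7,3) = 1·560 - 4·35 = 420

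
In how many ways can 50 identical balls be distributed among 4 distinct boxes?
C(50+4-1, 4-1) = C(53, 3) = 23426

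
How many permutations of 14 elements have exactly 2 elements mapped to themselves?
Choose the 2 fixed points C(14,2) = 91, derange the rest: !12 = Σ_{j=0}^{12} (-1)^j·12!/j! = 479001600 - 479001600 + 239500800 - 79833600 + 19958400 - 3991680 + 665280 - 95040 + 11880 - 1320 + 132 - 12 + 1 = 176214841. Product = 91 × 176214841 = 16035550531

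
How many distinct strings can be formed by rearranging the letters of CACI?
4! / (1! × 2! × 1!) = 12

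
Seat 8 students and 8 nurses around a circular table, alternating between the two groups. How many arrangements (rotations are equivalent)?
Fix one of the students: (8-1)! ways for the remaining students, × 8! ways for the nurses = 5040 × 40320 = 203212800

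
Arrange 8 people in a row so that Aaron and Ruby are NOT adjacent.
Total - adjacent = 8! - (8-1)!×2 = 40320 - 10080 = 30240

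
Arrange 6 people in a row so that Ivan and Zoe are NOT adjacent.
Total - adjacent = 6! - (6-1)!×2 = 720 - 240 = 480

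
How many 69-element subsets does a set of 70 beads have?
C(70,69) = 70!/(69!×1!) = 70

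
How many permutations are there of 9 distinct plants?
9! = 362880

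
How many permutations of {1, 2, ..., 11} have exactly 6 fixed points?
Choose the 6 fixed points C(11,6) = 462, derange the rest: !5 = Σ_{j=0}^{5} (-1)^j·5!/j! = 120 - 120 + 60 - 20 + 5 - 1 = 44. Product = 462 × 44 = 20328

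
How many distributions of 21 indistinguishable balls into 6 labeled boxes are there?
C(21+6-1, 6-1) = C(26, 5) = 65780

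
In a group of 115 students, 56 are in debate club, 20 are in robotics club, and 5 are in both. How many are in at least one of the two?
|A∪B| = |A| + |B| - |A∩B| = 56 + 20 - 5 = 71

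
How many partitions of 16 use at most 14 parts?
By conjugation, equals partitions of 16 into parts ≤ 14. Let r_j(i) = number of partitions of i into parts ≤ j, for i = 0..16. r_1(i) = 1 for all i; r_j(i) = r_{j-1}(i) + r_j(i-j). Rows j = 2..14: ≤2: 1 1 2 2 3 3 4 4 5 5 6 6 7 7 8 8 9; ≤3: 1 1 2 3 4 5 7 8 10 12 14 16 19 21 24 27 30; ≤4: 1 1 2 3 5 6 9 11 15 18 23 27 34 39 47 54 64; ≤5: 1 1 2 3 5 7 10 13 18 23 30 37 47 57 70 84 101; ≤6: 1 1 2 3 5 7 11 14 20 26 35 44 58 71 90 110 136; ≤7: 1 1 2 3 5 7 11 15 21 28 38 49 65 82 105 131 164; ≤8: 1 1 2 3 5 7 11 15 22 29 40 52 70 89 116 146 186; ≤9: 1 1 2 3 5 7 11 15 22 30 41 54 73 94 123 157 201; ≤10: 1 1 2 3 5 7 11 15 22 30 42 55 75 97 128 164 212; ≤11: 1 1 2 3 5 7 11 15 22 30 42 56 76 99 131 169 219; ≤12: 1 1 2 3 5 7 11 15 22 30 42 56 77 100 133 172 224; ≤13: 1 1 2 3 5 7 11 15 22 30 42 56 77 101 134 174 227; ≤14: 1 1 2 3 5 7 11 15 22 30 42 56 77 101 135 175 229. r_14(16) = 229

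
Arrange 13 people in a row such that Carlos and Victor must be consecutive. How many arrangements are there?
Treat the 2 as one block: (13-2+1)! × 2! = 479001600 × 2 = 958003200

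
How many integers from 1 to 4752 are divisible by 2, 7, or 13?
⌊4752/2⌋+⌊4752/7⌋+⌊4752/13⌋ - ⌊4752/14⌋-⌊4752/26⌋-⌊4752/91⌋ + ⌊4752/182⌋ = 2376+678+365 - 339-182-52 + 26 = 2872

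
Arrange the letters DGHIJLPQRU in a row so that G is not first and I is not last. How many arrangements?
By inclusion-exclusion: 10! - 2×(10-1)! + (10-2)! = 3628800 - 725760 + 40320 = 2943360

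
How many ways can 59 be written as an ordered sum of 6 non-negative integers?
C(59+6-1, 6-1) = C(64, 5) = 7624512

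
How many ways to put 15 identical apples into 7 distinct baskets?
C(15+7-1, 7-1) = C(21, 6) = 54264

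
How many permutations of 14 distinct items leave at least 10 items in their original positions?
Exactly j fixed points: C(14,j)·!(14-j); sum over j ≥ 10 (derangement numbers via !m = (m-1)·(!(m-1) + !(m-2)): !0..!4 = 1, 0, 1, 2, 9). Σ_{j=10}^{14} C(14,j)·!(14-j) = C(14,10)·!4 + C(14,11)·!3 + C(14,12)·!2 + C(14,13)·!1 + C(14,14)·!0 = 1001·9 + 364·2 + 91·1 + 14·0 + 1·1 = 9829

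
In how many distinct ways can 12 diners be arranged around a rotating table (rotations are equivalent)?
Circular: fix one position, arrange the rest. (12-1)! = 39916800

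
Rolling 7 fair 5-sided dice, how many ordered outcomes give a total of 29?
Coefficient of x^29 in (x + x² + ... + x^5)^7. By inclusion-exclusion on dice exceeding 5: Σ_j (-1)^j C(7,j)·C(29-1-5j, 6) = C(7,0)·C(28,6) - C(7,1)·C(23,6) + C(7,2)·C(18,6) - C(7,3)·C(13,6) + C(7,4)·C(8,6) = 1·376740 - 7·100947 + 21·18564 - 35·1716 + 35·28 = 875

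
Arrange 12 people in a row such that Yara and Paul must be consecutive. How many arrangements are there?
Treat the 2 as one block: (12-2+1)! × 2! = 39916800 × 2 = 79833600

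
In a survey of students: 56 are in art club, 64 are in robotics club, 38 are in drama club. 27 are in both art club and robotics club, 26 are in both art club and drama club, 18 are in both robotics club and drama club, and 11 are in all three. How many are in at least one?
|A∪B∪C| = 56+64+38-27-26-18+11 = 98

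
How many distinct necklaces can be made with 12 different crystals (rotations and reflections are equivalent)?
(12-1)!/2 = 39916800/2 = 19958400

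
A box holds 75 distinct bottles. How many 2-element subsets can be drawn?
C(75,2) = 75!/(2!×73!) = 2775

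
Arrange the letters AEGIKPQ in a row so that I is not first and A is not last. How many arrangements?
By inclusion-exclusion: 7! - 2×(7-1)! + (7-2)! = 5040 - 1440 + 120 = 3720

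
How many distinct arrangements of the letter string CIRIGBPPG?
9! / (2! × 1! × 1! × 1! × 2! × 2!) = 45360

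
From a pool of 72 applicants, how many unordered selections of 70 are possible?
C(72,70) = 72!/(70!×2!) = 2556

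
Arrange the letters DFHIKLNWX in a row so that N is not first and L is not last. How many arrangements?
By inclusion-exclusion: 9! - 2×(9-1)! + (9-2)! = 362880 - 80640 + 5040 = 287280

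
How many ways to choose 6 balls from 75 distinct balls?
C(75,6) = 75!/(6!×69!) = 201359550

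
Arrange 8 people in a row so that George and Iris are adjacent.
Treat as block: (8-1)! × 2! = 5040 × 2 = 10080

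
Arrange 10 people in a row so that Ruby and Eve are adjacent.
Treat as block: (10-1)! × 2! = 362880 × 2 = 725760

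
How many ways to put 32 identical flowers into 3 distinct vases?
C(32+3-1, 3-1) = C(34, 2) = 561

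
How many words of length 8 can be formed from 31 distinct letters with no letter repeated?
P(31,8) = 31!/(31-8)! = 318073392000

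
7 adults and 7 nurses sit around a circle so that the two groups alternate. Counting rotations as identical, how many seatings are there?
Fix one of the adults: (7-1)! ways for the remaining adults, × 7! ways for the nurses = 720 × 5040 = 3628800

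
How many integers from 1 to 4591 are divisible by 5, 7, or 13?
⌊4591/5⌋+⌊4591/7⌋+⌊4591/13⌋ - ⌊4591/35⌋-⌊4591/65⌋-⌊4591/91⌋ + ⌊4591/455⌋ = 918+655+353 - 131-70-50 + 10 = 1685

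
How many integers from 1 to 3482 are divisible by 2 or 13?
⌊3482/2⌋ + ⌊3482/13⌋ - ⌊3482/26⌋ = 1741 + 267 - 133 = 1875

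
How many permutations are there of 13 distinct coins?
13! = 6227020800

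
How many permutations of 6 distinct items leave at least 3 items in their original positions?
Exactly j fixed points: C(6,j)·!(6-j); sum over j ≥ 3 (derangement numbers via !m = (m-1)·(!(m-1) + !(m-2)): !0..!3 = 1, 0, 1, 2). Σ_{j=3}^{6} C(6,j)·!(6-j) = C(6,3)·!3 + C(6,4)·!2 + C(6,5)·!1 + C(6,6)·!0 = 20·2 + 15·1 + 6·0 + 1·1 = 56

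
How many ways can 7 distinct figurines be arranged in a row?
7! = 5040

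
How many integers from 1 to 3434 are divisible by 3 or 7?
⌊3434/3⌋ + ⌊3434/7⌋ - ⌊3434/21⌋ = 1144 + 490 - 163 = 1471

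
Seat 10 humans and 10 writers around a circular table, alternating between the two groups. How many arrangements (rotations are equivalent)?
Fix one of the humans: (10-1)! ways for the remaining humans, × 10! ways for the writers = 362880 × 3628800 = 1316818944000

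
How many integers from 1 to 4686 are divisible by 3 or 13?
⌊4686/3⌋ + ⌊4686/13⌋ - ⌊4686/39⌋ = 1562 + 360 - 120 = 1802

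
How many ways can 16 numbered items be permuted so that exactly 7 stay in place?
Choose the 7 fixed points C(16,7) = 11440, derange the rest: !9 = Σ_{j=0}^{9} (-1)^j·9!/j! = 362880 - 362880 + 181440 - 60480 + 15120 - 3024 + 504 - 72 + 9 - 1 = 133496. Product = 11440 × 133496 = 1527194240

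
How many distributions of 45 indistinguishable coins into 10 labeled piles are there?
C(45+10-1, 10-1) = C(54, 9) = 5317936260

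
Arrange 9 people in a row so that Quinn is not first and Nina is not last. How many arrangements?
By inclusion-exclusion: 9! - 2×(9-1)! + (9-2)! = 362880 - 80640 + 5040 = 287280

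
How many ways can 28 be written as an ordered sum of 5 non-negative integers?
C(28+5-1, 5-1) = C(32, 4) = 35960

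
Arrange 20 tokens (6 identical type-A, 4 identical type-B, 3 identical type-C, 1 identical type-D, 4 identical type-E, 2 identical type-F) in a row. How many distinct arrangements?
20! / (6! × 4! × 3! × 1! × 4! × 2!) = 488864376000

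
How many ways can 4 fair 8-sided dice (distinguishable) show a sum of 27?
Coefficient of x^27 in (x + x² + ... + x^8)^4. By inclusion-exclusion on dice exceeding 8: Σ_j (-1)^j C(4,j)·C(27-1-8j, 3) = C(4,0)·C(26,3) - C(4,1)·C(18,3) + C(4,2)·C(10,3) = 1·2600 - 4·816 + 6·120 = 56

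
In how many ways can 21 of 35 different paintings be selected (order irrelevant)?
C(35,21) = 35!/(21!×14!) = 2319959400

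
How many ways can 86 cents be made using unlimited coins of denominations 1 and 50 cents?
Coefficient of x^86 in 1/(1-x^1) · 1/(1-x^50). Use j coins of 50 for j = 0..⌊86/50⌋ = 1, the rest in 1s: 1 + 1 = 2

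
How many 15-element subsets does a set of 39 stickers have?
C(39,15) = 39!/(15!×24!) = 25140840660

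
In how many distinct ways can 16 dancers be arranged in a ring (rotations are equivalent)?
Circular: fix one position, arrange the rest. (16-1)! = 1307674368000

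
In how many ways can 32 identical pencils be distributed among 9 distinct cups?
C(32+9-1, 9-1) = C(40, 8) = 76904685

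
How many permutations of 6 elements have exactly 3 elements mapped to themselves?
Choose the 3 fixed points C(6,3) = 20, derange the rest: !3 = Σ_{j=0}^{3} (-1)^j·3!/j! = 6 - 6 + 3 - 1 = 2. Product = 20 × 2 = 40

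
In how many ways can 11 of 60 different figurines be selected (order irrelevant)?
C(60,11) = 60!/(11!×49!) = 342700125300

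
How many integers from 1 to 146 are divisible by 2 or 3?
⌊146/2⌋ + ⌊146/3⌋ - ⌊146/6⌋ = 73 + 48 - 24 = 97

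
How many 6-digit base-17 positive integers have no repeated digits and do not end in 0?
Last digit: 16 nonzero choices. First digit: 15 (nonzero, ≠last). Middle 4: P(15,4) = 32760. Total = 7862400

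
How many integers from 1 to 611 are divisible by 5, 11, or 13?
⌊611/5⌋+⌊611/11⌋+⌊611/13⌋ - ⌊611/55⌋-⌊611/65⌋-⌊611/143⌋ + ⌊611/715⌋ = 122+55+47 - 11-9-4 + 0 = 200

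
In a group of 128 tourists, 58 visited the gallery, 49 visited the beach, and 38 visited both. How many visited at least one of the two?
|A∪B| = |A| + |B| - |A∩B| = 58 + 49 - 38 = 69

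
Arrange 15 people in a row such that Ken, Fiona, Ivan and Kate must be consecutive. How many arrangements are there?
Treat the 4 as one block: (15-4+1)! × 4! = 479001600 × 24 = 11496038400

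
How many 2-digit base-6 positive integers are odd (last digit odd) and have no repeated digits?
Last∈{1,3,5}. Last=0: 0. Last nonzero: 3×4×P(4,0) = 12. Total = 12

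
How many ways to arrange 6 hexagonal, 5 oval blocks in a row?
11! / (6! × 5!) = 462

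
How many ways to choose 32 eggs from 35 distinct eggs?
C(35,32) = 35!/(32!×3!) = 6545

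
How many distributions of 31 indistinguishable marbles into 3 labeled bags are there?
C(31+3-1, 3-1) = C(33, 2) = 528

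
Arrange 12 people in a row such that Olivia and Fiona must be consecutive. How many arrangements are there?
Treat the 2 as one block: (12-2+1)! × 2! = 39916800 × 2 = 79833600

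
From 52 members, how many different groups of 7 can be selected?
C(52,7) = 52!/(7!×45!) = 133784560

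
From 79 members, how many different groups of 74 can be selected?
C(79,74) = 79!/(74!×5!) = 22537515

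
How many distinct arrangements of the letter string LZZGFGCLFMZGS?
13! / (1! × 2! × 3! × 1! × 2! × 3! × 1!) = 43243200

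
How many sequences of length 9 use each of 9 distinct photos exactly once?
9! = 362880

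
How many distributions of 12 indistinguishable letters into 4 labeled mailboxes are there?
C(12+4-1, 4-1) = C(15, 3) = 455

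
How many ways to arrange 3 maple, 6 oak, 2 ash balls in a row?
11! / (3! × 6! × 2!) = 4620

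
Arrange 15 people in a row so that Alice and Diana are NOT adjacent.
Total - adjacent = 15! - (15-1)!×2 = 1307674368000 - 174356582400 = 1133317785600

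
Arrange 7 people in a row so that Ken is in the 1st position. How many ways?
Fix one position: (7-1)! = 720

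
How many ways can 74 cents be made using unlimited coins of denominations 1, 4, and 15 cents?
Coefficient of x^74 in 1/(1-x^1) · 1/(1-x^4) · 1/(1-x^15). Case on j = number of 15-cent coins (j = 0..4); remainder r = 74 - 15j is made from {1,4} in ⌊r/4⌋+1 ways. r = 74, 59, 44, 29, 14 → 19 + 15 + 12 + 8 + 4 = 58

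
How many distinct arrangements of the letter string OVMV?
4! / (2! × 1! × 1!) = 12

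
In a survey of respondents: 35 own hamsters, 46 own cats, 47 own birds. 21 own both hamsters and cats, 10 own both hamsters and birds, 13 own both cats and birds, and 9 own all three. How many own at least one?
|A∪B∪C| = 35+46+47-21-10-13+9 = 93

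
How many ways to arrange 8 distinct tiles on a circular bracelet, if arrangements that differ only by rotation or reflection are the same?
(8-1)!/2 = 5040/2 = 2520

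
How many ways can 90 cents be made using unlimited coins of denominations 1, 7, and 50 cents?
Coefficient of x^90 in 1/(1-x^1) · 1/(1-x^7) · 1/(1-x^50). Case on j = number of 50-cent coins (j = 0..1); remainder r = 90 - 50j is made from {1,7} in ⌊r/7⌋+1 ways. r = 90, 40 → 13 + 6 = 19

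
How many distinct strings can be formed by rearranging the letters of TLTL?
4! / (2! × 2!) = 6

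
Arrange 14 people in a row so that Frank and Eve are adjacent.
Treat as block: (14-1)! × 2! = 6227020800 × 2 = 12454041600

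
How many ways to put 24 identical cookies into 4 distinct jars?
C(24+4-1, 4-1) = C(27, 3) = 2925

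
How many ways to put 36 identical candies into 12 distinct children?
C(36+12-1, 12-1) = C(47, 11) = 17417133617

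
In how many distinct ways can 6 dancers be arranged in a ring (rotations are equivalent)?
Circular: fix one position, arrange the rest. (6-1)! = 120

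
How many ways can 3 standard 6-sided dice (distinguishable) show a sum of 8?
Coefficient of x^8 in (x + x² + ... + x^6)^3. By inclusion-exclusion on dice exceeding 6: Σ_j (-1)^j C(3,j)·C(8-1-6j, 2) = C(3,0)·C(7,2) = 1·21 = 21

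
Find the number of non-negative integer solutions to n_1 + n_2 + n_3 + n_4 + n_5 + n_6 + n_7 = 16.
C(16+7-1, 7-1) = C(22, 6) = 74613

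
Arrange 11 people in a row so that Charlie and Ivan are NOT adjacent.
Total - adjacent = 11! - (11-1)!×2 = 39916800 - 7257600 = 32659200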